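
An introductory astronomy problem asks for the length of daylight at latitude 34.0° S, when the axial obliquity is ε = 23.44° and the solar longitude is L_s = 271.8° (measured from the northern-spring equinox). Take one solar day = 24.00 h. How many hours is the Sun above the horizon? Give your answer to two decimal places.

Solar declination: sin δ = sin ε · sin L_s = sin 23.44° × sin 271.8° = -0.39759, so δ = -23.428°.
cos h₀ = −tan ϕ · tan δ = −tan(-34.0°) × tan(-23.428°) = -0.2923, so h₀ = 1.8674 rad = 106.99°.
Daylight = 2h₀/(2π) × 24.00 h = (1.8674/π) × 24.00 = 14.27 h.

14.27 h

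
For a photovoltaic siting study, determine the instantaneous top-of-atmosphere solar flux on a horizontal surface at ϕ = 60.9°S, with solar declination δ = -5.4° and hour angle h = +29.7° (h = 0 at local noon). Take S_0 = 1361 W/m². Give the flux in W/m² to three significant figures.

cos θ_z = sin ϕ sin δ + cos ϕ cos δ cos h = 0.082229 + 0.420571 = 0.502800.
Flux = S_0 · cos θ_z = 1361 × 0.502800 = 684.3 W/m².

684 W/m²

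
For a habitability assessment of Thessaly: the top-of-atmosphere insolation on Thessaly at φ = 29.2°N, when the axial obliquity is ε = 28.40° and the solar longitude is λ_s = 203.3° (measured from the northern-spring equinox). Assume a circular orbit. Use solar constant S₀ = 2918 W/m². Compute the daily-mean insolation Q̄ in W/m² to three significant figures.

Solar declination: sin δ = sin ε · sin λ_s = sin 28.40° × sin 203.3° = -0.18813, so δ = -10.844°.
cos H₀ = −tan(+29.2°) tan(-10.844°) = 0.1071, H₀ = 1.4635 rad.
Bracket: H₀ sin φ sin δ + cos φ cos δ sin H₀ = 1.4635×0.48786×-0.18813 + 0.87292×0.98214×0.99425 = -0.134322 + 0.852400 = 0.718078.
Q̄ = (S₀/π) × [bracket] = (2918/π) × 0.718078 = 667.0 W/m².

Q̄ ≈ 667 W/m²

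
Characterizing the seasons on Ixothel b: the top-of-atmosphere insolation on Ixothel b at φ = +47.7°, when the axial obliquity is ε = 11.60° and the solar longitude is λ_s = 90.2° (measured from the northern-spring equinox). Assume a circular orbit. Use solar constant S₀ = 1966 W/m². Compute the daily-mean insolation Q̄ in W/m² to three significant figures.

Q̄ ≈ 569 W/m²

Solar declination: sin δ = sin ε · sin λ_s = sin 11.60° × sin 90.2° = 0.20108, so δ = +11.600°.
cos H₀ = −tan(+47.7°) tan(+11.600°) = -0.2256, H₀ = 1.7983 rad.
Bracket: H₀ sin φ sin δ + cos φ cos δ sin H₀ = 1.7983×0.73963×0.20108 + 0.67301×0.97958×0.97422 = 0.267452 + 0.642271 = 0.909723.
Q̄ = (S₀/π) × [bracket] = (1966/π) × 0.909723 = 569.3 W/m².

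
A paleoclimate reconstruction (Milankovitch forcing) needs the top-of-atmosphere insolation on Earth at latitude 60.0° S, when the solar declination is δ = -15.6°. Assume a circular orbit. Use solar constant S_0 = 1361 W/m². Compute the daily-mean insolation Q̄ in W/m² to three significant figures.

Q̄ ≈ 392 W/m²

cos h₀ = −tan(-60.0°) tan(-15.600°) = -0.4836, h₀ = 2.0756 rad.
Bracket: h₀ sin ϕ sin δ + cos ϕ cos δ sin h₀ = 2.0756×-0.86603×-0.26892 + 0.50000×0.96316×0.87529 = 0.483392 + 0.421522 = 0.904914.
Q̄ = (S_0/π) × [bracket] = (1361/π) × 0.904914 = 392.0 W/m².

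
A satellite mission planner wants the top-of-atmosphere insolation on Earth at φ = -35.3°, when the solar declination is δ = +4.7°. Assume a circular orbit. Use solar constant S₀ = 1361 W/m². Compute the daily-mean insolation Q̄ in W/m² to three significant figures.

Q̄ ≈ 321 W/m²

cos H₀ = −tan(-35.3°) tan(+4.700°) = 0.0582, H₀ = 1.5126 rad.
Bracket: H₀ sin φ sin δ + cos φ cos δ sin H₀ = 1.5126×-0.57786×0.08194 + 0.81614×0.99664×0.99830 = -0.071621 + 0.812015 = 0.740394.
Q̄ = (S₀/π) × [bracket] = (1361/π) × 0.740394 = 320.8 W/m².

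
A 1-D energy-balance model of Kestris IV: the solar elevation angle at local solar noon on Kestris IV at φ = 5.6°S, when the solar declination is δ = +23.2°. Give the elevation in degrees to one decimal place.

61.2°

At local noon the hour angle is zero, so the zenith angle equals |φ − δ| = |-5.6° − (+23.200°)| = 28.800°.
Elevation = 90° − 28.800° = 61.2°.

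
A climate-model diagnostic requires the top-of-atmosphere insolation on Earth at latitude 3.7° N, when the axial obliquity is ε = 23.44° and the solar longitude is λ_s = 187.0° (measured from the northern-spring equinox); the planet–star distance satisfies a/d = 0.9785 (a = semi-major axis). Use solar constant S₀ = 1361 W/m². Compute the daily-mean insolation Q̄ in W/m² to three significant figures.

Solar declination: sin δ = sin ε · sin λ_s = sin 23.44° × sin 187.0° = -0.04848, so δ = -2.779°.
cos H₀ = −tan(+3.7°) tan(-2.779°) = 0.0031, H₀ = 1.5677 rad.
Bracket: H₀ sin φ sin δ + cos φ cos δ sin H₀ = 1.5677×0.06453×-0.04848 + 0.99792×0.99882×1.00000 = -0.004904 + 0.996742 = 0.991838.
Inverse-square distance factor (a/d)² = 0.9785² = 0.957462.
Q̄ = (S₀/π) × 0.957462 × [bracket] = (1361/π) × 0.957462 × 0.991838 = 411.4 W/m².

Q̄ ≈ 411 W/m²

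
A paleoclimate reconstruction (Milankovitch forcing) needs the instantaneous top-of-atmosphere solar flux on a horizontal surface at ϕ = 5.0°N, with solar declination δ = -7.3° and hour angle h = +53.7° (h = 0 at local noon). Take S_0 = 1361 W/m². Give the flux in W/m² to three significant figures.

781 W/m²

cos θ_z = sin ϕ sin δ + cos ϕ cos δ cos h = -0.011074 + 0.584980 = 0.573906.
Flux = S_0 · cos θ_z = 1361 × 0.573906 = 781.1 W/m².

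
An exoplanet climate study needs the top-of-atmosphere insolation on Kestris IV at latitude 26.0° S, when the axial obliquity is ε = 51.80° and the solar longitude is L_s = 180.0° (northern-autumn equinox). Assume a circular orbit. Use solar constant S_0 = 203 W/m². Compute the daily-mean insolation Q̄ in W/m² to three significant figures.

Q̄ ≈ 58.1 W/m²

Solar declination: sin δ = sin ε · sin L_s = sin 51.80° × sin 180.0° = 0.00000, so δ = +0.000°.
cos h₀ = −tan(-26.0°) tan(+0.000°) = 0.0000, h₀ = 1.5708 rad.
Bracket: h₀ sin ϕ sin δ + cos ϕ cos δ sin h₀ = 1.5708×-0.43837×0.00000 + 0.89879×1.00000×1.00000 = -0.000000 + 0.898790 = 0.898790.
Q̄ = (S_0/π) × [bracket] = (203/π) × 0.898790 = 58.08 W/m².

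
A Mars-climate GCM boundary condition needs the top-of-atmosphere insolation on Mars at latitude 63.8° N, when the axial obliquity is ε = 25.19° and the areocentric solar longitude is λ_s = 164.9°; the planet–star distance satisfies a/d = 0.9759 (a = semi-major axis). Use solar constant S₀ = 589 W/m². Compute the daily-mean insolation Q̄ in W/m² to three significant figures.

Q̄ ≈ 108 W/m²

sin δ = sin 25.19° × sin 164.9° = 0.11088, so δ = +6.366°.
cos H₀ = −tan(+63.8°) tan(+6.366°) = -0.2267, H₀ = 1.7995 rad.
Bracket: H₀ sin φ sin δ + cos φ cos δ sin H₀ = 1.7995×0.89726×0.11088 + 0.44151×0.99383×0.97396 = 0.179029 + 0.427360 = 0.606389.
Inverse-square distance factor (a/d)² = 0.9759² = 0.952381.
Q̄ = (S₀/π) × 0.952381 × [bracket] = (589/π) × 0.952381 × 0.606389 = 108.3 W/m².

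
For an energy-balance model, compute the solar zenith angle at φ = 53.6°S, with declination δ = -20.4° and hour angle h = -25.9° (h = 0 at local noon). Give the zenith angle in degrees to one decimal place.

θ_z = 38.7°

cos θ_z = sin φ sin δ + cos φ cos δ cos h = 0.280563 + 0.500335 = 0.780898.
θ_z = arccos(0.780898) = 38.7°.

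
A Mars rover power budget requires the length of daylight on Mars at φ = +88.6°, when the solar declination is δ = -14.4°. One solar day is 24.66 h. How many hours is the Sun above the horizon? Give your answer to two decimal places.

0.00 h

cos H₀ = −tan φ · tan δ = 10.5058 ≥ 1, so the Sun never rises (polar night) and H₀ = 0.
Daylight = 2H₀/(2π) × 24.66 h = (0.0000/π) × 24.66 = 0.00 h.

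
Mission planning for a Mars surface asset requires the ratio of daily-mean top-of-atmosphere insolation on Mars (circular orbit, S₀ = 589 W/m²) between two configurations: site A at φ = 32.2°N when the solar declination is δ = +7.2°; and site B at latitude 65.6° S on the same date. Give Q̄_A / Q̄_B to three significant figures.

— Configuration A (φ=+32.2°):
cos H₀ = −tan(+32.2°) tan(+7.200°) = -0.0796, H₀ = 1.6504 rad.
Bracket: H₀ sin φ sin δ + cos φ cos δ sin H₀ = 1.6504×0.53288×0.12533 + 0.84619×0.99211×0.99683 = 0.110223 + 0.836852 = 0.947075.
Q̄ = (S₀/π) × [bracket] = (589/π) × 0.947075 = 177.56 W/m².
— Configuration B (φ=-65.6°):
cos H₀ = −tan(-65.6°) tan(+7.200°) = 0.2785, H₀ = 1.2886 rad.
Bracket: H₀ sin φ sin δ + cos φ cos δ sin H₀ = 1.2886×-0.91068×0.12533 + 0.41310×0.99211×0.96044 = -0.147075 + 0.393627 = 0.246552.
Q̄ = (S₀/π) × [bracket] = (589/π) × 0.246552 = 46.225 W/m².
Ratio Q̄_A / Q̄_B = 177.56 / 46.225 = 3.841.

Q̄_A / Q̄_B ≈ 3.84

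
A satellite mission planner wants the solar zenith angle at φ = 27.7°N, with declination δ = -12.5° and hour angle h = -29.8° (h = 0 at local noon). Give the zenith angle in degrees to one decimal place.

cos θ_z = sin φ sin δ + cos φ cos δ cos h = -0.100610 + 0.750102 = 0.649492.
θ_z = arccos(0.649492) = 49.5°.

θ_z = 49.5°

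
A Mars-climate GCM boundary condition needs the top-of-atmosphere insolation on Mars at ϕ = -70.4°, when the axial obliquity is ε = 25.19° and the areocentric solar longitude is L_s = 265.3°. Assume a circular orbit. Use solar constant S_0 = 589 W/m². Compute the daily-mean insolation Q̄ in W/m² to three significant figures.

Q̄ ≈ 235 W/m²

sin δ = sin 25.19° × sin 265.3° = -0.42419, so δ = -25.099°.
cos h₀ = −tan(-70.4°) tan(-25.099°) = -1.3155 ≤ −1 ⇒ polar day, h₀ = π.
Bracket: h₀ sin ϕ sin δ + cos ϕ cos δ sin h₀ = 3.1416×-0.94206×-0.42419 + 0.33545×0.90557×0.00000 = 1.255422 + 0.000000 = 1.255422.
Q̄ = (S_0/π) × [bracket] = (589/π) × 1.255422 = 235.4 W/m².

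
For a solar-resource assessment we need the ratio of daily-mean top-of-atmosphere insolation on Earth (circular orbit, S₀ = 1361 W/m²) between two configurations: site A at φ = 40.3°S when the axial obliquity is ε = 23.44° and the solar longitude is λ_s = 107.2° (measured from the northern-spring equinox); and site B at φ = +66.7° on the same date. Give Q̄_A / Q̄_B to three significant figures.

— Configuration A (φ=-40.3°):
Solar declination: sin δ = sin ε · sin λ_s = sin 23.44° × sin 107.2° = 0.38000, so δ = +22.334°.
cos H₀ = −tan(-40.3°) tan(+22.334°) = 0.3484, H₀ = 1.2149 rad.
Bracket: H₀ sin φ sin δ + cos φ cos δ sin H₀ = 1.2149×-0.64679×0.38000 + 0.76267×0.92499×0.93735 = -0.298598 + 0.661265 = 0.362667.
Q̄ = (S₀/π) × [bracket] = (1361/π) × 0.362667 = 157.11 W/m².
— Configuration B (φ=+66.7°):
cos H₀ = −tan(+66.7°) tan(+22.334°) = -0.9539, H₀ = 2.8368 rad.
Bracket: H₀ sin φ sin δ + cos φ cos δ sin H₀ = 2.8368×0.91845×0.38000 + 0.39555×0.92499×0.30012 = 0.990074 + 0.109808 = 1.099882.
Q̄ = (S₀/π) × [bracket] = (1361/π) × 1.099882 = 476.49 W/m².
Ratio Q̄_A / Q̄_B = 157.11 / 476.49 = 0.3297.

Q̄_A / Q̄_B ≈ 0.330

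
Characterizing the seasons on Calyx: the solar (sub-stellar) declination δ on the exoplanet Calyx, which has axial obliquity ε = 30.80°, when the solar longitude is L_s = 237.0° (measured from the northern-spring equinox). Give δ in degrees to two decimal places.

δ = -25.43°

sin δ = sin ε · sin L_s = sin 30.80° × sin 237.0° = -0.429435.
δ = arcsin(-0.429435) = -25.43°.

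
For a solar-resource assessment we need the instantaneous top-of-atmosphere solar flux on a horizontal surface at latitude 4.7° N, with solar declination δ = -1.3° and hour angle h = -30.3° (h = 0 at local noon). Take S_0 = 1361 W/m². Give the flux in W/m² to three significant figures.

cos θ_z = sin ϕ sin δ + cos ϕ cos δ cos h = -0.001859 + 0.860271 = 0.858412.
Flux = S_0 · cos θ_z = 1361 × 0.858412 = 1168 W/m².

1.17e+03 W/m²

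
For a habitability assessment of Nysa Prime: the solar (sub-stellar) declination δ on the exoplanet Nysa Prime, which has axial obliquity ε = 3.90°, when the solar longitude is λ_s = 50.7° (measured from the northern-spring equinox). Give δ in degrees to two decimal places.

sin δ = sin ε · sin λ_s = sin 3.90° × sin 50.7° = 0.052633.
δ = arcsin(0.052633) = +3.02°.

δ = +3.02°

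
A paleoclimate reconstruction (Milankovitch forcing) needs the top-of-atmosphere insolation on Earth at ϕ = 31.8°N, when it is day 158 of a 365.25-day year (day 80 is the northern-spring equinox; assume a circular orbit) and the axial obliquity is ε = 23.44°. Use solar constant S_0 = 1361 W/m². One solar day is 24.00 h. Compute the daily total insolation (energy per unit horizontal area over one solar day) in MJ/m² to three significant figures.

42.3 MJ/m²

Solar longitude: L_s = 360° × (158 − 80)/365.25 = 76.879°.
sin δ = sin 23.44° × sin 76.879° = 0.38740, so δ = +22.793°.
cos h₀ = −tan(+31.8°) tan(+22.793°) = -0.2605, h₀ = 1.8344 rad.
Bracket: h₀ sin ϕ sin δ + cos ϕ cos δ sin h₀ = 1.8344×0.52696×0.38740 + 0.84989×0.92191×0.96546 = 0.374482 + 0.756459 = 1.130941.
Q̄ = (S_0/π) × [bracket] = (1361/π) × 1.130941 = 489.95 W/m².
Daily total = Q̄ × 24.00 h × 3600 s/h = 489.95 × 24.00 × 3600 / 10⁶ = 42.33 MJ/m².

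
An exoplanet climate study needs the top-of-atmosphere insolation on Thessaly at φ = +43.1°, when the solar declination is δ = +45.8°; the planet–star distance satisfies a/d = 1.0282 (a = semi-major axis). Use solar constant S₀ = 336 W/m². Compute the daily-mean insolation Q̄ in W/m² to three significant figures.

cos H₀ = −tan(+43.1°) tan(+45.800°) = -0.9623, H₀ = 2.8661 rad.
Bracket: H₀ sin φ sin δ + cos φ cos δ sin H₀ = 2.8661×0.68327×0.71691 + 0.73016×0.69717×0.27204 = 1.403939 + 0.138481 = 1.542420.
Inverse-square distance factor (a/d)² = 1.0282² = 1.057195.
Q̄ = (S₀/π) × 1.057195 × [bracket] = (336/π) × 1.057195 × 1.542420 = 174.4 W/m².

Q̄ ≈ 174 W/m²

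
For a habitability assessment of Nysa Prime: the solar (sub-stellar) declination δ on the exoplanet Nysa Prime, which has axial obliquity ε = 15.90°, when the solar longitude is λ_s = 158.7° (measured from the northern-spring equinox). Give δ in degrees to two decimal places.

δ = +5.71°

sin δ = sin ε · sin λ_s = sin 15.90° × sin 158.7° = 0.099516.
δ = arcsin(0.099516) = +5.71°.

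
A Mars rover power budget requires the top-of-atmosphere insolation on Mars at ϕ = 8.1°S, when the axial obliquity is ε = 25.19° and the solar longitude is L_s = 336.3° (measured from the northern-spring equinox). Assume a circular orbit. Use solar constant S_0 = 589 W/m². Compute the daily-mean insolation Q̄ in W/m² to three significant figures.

Q̄ ≈ 190 W/m²

Solar declination: sin δ = sin ε · sin L_s = sin 25.19° × sin 336.3° = -0.17108, so δ = -9.850°.
cos h₀ = −tan(-8.1°) tan(-9.850°) = -0.0247, h₀ = 1.5955 rad.
Bracket: h₀ sin ϕ sin δ + cos ϕ cos δ sin h₀ = 1.5955×-0.14090×-0.17108 + 0.99002×0.98526×0.99969 = 0.038460 + 0.975125 = 1.013585.
Q̄ = (S_0/π) × [bracket] = (589/π) × 1.013585 = 190.0 W/m².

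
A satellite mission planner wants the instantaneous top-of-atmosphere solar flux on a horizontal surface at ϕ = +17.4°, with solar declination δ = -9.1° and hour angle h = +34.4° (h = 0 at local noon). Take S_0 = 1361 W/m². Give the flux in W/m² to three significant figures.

cos θ_z = sin ϕ sin δ + cos ϕ cos δ cos h = -0.047296 + 0.777447 = 0.730151.
Flux = S_0 · cos θ_z = 1361 × 0.730151 = 993.7 W/m².

994 W/m²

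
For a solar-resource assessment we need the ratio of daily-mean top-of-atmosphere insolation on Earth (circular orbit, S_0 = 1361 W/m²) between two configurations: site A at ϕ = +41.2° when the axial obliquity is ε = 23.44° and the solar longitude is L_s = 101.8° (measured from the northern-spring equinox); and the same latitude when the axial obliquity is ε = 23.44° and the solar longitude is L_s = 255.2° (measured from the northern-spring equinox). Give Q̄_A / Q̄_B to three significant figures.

— Configuration A (ϕ=+41.2°):
Solar declination: sin δ = sin ε · sin L_s = sin 23.44° × sin 101.8° = 0.38938, so δ = +22.916°.
cos h₀ = −tan(+41.2°) tan(+22.916°) = -0.3701, h₀ = 1.9499 rad.
Bracket: h₀ sin ϕ sin δ + cos ϕ cos δ sin h₀ = 1.9499×0.65869×0.38938 + 0.75241×0.92108×0.92900 = 0.500112 + 0.643825 = 1.143937.
Q̄ = (S_0/π) × [bracket] = (1361/π) × 1.143937 = 495.58 W/m².
— Configuration B (ϕ=+41.2°):
Solar declination: sin δ = sin ε · sin L_s = sin 23.44° × sin 255.2° = -0.38459, so δ = -22.618°.
cos h₀ = −tan(+41.2°) tan(-22.618°) = 0.3647, h₀ = 1.1974 rad.
Bracket: h₀ sin ϕ sin δ + cos ϕ cos δ sin h₀ = 1.1974×0.65869×-0.38459 + 0.75241×0.92309×0.93111 = -0.303332 + 0.646695 = 0.343363.
Q̄ = (S_0/π) × [bracket] = (1361/π) × 0.343363 = 148.75 W/m².
Ratio Q̄_A / Q̄_B = 495.58 / 148.75 = 3.332.

Q̄_A / Q̄_B ≈ 3.33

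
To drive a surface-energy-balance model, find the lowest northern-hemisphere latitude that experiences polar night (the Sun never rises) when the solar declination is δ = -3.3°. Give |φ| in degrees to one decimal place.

Polar night requires cos H₀ = −tan φ tan δ ≥ 1, i.e. tan φ tan δ ≤ −1.
The boundary is |tan φ| · |tan δ| = 1, so |φ| = 90° − |δ| = 90° − 3.3° = 86.7° in the northern hemisphere.

|φ| = 86.7°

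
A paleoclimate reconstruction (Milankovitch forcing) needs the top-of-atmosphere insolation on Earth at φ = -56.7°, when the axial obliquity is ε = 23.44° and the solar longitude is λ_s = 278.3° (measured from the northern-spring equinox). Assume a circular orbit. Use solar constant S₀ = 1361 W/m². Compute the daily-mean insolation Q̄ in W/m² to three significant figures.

Q̄ ≈ 491 W/m²

Solar declination: sin δ = sin ε · sin λ_s = sin 23.44° × sin 278.3° = -0.39362, so δ = -23.180°.
cos H₀ = −tan(-56.7°) tan(-23.180°) = -0.6519, H₀ = 2.2808 rad.
Bracket: H₀ sin φ sin δ + cos φ cos δ sin H₀ = 2.2808×-0.83581×-0.39362 + 0.54902×0.91927×0.75834 = 0.750364 + 0.382732 = 1.133096.
Q̄ = (S₀/π) × [bracket] = (1361/π) × 1.133096 = 490.9 W/m².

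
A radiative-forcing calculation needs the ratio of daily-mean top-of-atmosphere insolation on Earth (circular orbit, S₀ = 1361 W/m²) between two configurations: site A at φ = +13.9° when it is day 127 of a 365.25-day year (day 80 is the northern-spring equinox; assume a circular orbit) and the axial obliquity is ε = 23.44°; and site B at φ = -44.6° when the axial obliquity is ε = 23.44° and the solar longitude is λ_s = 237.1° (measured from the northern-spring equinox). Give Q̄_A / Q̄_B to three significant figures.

Q̄_A / Q̄_B ≈ 0.963

— Configuration A (φ=+13.9°):
Solar longitude: λ_s = 360° × (127 − 80)/365.25 = 46.324°.
sin δ = sin 23.44° × sin 46.324° = 0.28771, so δ = +16.721°.
cos H₀ = −tan(+13.9°) tan(+16.721°) = -0.0743, H₀ = 1.6452 rad.
Bracket: H₀ sin φ sin δ + cos φ cos δ sin H₀ = 1.6452×0.24023×0.28771 + 0.97072×0.95772×0.99723 = 0.113711 + 0.927103 = 1.040814.
Q̄ = (S₀/π) × [bracket] = (1361/π) × 1.040814 = 450.90 W/m².
— Configuration B (φ=-44.6°):
Solar declination: sin δ = sin ε · sin λ_s = sin 23.44° × sin 237.1° = -0.33399, so δ = -19.511°.
cos H₀ = −tan(-44.6°) tan(-19.511°) = -0.3494, H₀ = 1.9278 rad.
Bracket: H₀ sin φ sin δ + cos φ cos δ sin H₀ = 1.9278×-0.70215×-0.33399 + 0.71203×0.94258×0.93696 = 0.452090 + 0.628836 = 1.080926.
Q̄ = (S₀/π) × [bracket] = (1361/π) × 1.080926 = 468.28 W/m².
Ratio Q̄_A / Q̄_B = 450.90 / 468.28 = 0.9629.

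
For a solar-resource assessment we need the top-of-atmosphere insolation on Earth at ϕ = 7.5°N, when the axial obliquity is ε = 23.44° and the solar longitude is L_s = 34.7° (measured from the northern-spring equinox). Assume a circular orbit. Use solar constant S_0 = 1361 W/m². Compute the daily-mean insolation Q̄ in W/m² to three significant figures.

Solar declination: sin δ = sin ε · sin L_s = sin 23.44° × sin 34.7° = 0.22645, so δ = +13.088°.
cos h₀ = −tan(+7.5°) tan(+13.088°) = -0.0306, h₀ = 1.6014 rad.
Bracket: h₀ sin ϕ sin δ + cos ϕ cos δ sin h₀ = 1.6014×0.13053×0.22645 + 0.99144×0.97402×0.99953 = 0.047335 + 0.965229 = 1.012564.
Q̄ = (S_0/π) × [bracket] = (1361/π) × 1.012564 = 438.7 W/m².

Q̄ ≈ 439 W/m²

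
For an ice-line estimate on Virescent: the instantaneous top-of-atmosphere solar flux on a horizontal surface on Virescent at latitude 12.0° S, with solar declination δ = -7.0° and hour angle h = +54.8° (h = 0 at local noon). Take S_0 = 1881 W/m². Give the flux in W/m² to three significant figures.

cos θ_z = sin ϕ sin δ + cos ϕ cos δ cos h = 0.025338 + 0.559633 = 0.584971.
Flux = S_0 · cos θ_z = 1881 × 0.584971 = 1100 W/m².

1.10e+03 W/m²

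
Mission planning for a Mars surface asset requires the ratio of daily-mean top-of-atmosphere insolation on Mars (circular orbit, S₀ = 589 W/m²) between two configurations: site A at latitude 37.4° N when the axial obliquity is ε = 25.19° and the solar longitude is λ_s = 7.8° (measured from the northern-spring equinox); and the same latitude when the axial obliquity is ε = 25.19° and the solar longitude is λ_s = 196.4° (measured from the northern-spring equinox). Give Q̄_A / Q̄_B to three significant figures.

— Configuration A (φ=+37.4°):
Solar declination: sin δ = sin ε · sin λ_s = sin 25.19° × sin 7.8° = 0.05776, so δ = +3.311°.
cos H₀ = −tan(+37.4°) tan(+3.311°) = -0.0442, H₀ = 1.6150 rad.
Bracket: H₀ sin φ sin δ + cos φ cos δ sin H₀ = 1.6150×0.60738×0.05776 + 0.79441×0.99833×0.99902 = 0.056658 + 0.792306 = 0.848964.
Q̄ = (S₀/π) × [bracket] = (589/π) × 0.848964 = 159.17 W/m².
— Configuration B (φ=+37.4°):
Solar declination: sin δ = sin ε · sin λ_s = sin 25.19° × sin 196.4° = -0.12017, so δ = -6.902°.
cos H₀ = −tan(+37.4°) tan(-6.902°) = 0.0925, H₀ = 1.4781 rad.
Bracket: H₀ sin φ sin δ + cos φ cos δ sin H₀ = 1.4781×0.60738×-0.12017 + 0.79441×0.99275×0.99571 = -0.107885 + 0.785267 = 0.677382.
Q̄ = (S₀/π) × [bracket] = (589/π) × 0.677382 = 127.00 W/m².
Ratio Q̄_A / Q̄_B = 159.17 / 127.00 = 1.253.

Q̄_A / Q̄_B ≈ 1.25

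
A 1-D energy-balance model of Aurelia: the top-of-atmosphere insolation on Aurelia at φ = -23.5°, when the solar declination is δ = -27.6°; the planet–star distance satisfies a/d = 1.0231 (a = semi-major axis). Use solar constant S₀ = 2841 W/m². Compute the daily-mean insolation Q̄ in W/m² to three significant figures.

Q̄ ≈ 1.06e+03 W/m²

cos H₀ = −tan(-23.5°) tan(-27.600°) = -0.2273, H₀ = 1.8001 rad.
Bracket: H₀ sin φ sin δ + cos φ cos δ sin H₀ = 1.8001×-0.39875×-0.46330 + 0.91706×0.88620×0.97382 = 0.332552 + 0.791422 = 1.123974.
Inverse-square distance factor (a/d)² = 1.0231² = 1.046734.
Q̄ = (S₀/π) × 1.046734 × [bracket] = (2841/π) × 1.046734 × 1.123974 = 1064 W/m².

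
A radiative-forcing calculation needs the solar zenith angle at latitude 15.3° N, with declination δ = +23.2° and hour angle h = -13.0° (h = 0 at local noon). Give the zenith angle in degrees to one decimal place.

cos θ_z = sin ϕ sin δ + cos ϕ cos δ cos h = 0.103951 + 0.863836 = 0.967787.
θ_z = arccos(0.967787) = 14.6°.

θ_z = 14.6°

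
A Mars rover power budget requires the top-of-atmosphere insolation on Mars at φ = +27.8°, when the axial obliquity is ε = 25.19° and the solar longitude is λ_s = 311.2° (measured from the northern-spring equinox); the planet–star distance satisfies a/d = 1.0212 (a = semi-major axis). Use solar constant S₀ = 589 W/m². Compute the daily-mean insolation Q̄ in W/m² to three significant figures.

Q̄ ≈ 121 W/m²

Solar declination: sin δ = sin ε · sin λ_s = sin 25.19° × sin 311.2° = -0.32024, so δ = -18.678°.
cos H₀ = −tan(+27.8°) tan(-18.678°) = 0.1782, H₀ = 1.3916 rad.
Bracket: H₀ sin φ sin δ + cos φ cos δ sin H₀ = 1.3916×0.46639×-0.32024 + 0.88458×0.94734×0.98399 = -0.207845 + 0.824582 = 0.616737.
Inverse-square distance factor (a/d)² = 1.0212² = 1.042849.
Q̄ = (S₀/π) × 1.042849 × [bracket] = (589/π) × 1.042849 × 0.616737 = 120.6 W/m².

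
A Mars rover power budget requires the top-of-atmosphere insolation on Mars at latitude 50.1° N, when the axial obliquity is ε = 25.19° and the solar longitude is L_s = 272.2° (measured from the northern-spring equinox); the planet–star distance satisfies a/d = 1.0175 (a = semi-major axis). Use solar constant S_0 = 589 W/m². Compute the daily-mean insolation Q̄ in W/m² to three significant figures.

Q̄ ≈ 31.5 W/m²

Solar declination: sin δ = sin ε · sin L_s = sin 25.19° × sin 272.2° = -0.42531, so δ = -25.170°.
cos h₀ = −tan(+50.1°) tan(-25.170°) = 0.5620, h₀ = 0.9740 rad.
Bracket: h₀ sin ϕ sin δ + cos ϕ cos δ sin h₀ = 0.9740×0.76717×-0.42531 + 0.64145×0.90505×0.82712 = -0.317802 + 0.480180 = 0.162378.
Inverse-square distance factor (a/d)² = 1.0175² = 1.035306.
Q̄ = (S_0/π) × 1.035306 × [bracket] = (589/π) × 1.035306 × 0.162378 = 31.52 W/m².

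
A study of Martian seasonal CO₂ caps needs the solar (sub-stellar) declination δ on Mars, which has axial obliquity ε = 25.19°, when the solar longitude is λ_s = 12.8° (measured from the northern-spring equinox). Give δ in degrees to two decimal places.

sin δ = sin ε · sin λ_s = sin 25.19° × sin 12.8° = 0.094296.
δ = arcsin(0.094296) = +5.41°.

δ = +5.41°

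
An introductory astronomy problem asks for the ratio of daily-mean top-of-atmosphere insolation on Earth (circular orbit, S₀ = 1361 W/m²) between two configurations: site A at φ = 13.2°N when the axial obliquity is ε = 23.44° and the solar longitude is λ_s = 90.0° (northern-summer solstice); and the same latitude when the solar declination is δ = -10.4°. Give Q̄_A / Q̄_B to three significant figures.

Q̄_A / Q̄_B ≈ 1.16

— Configuration A (φ=+13.2°):
Solar declination: sin δ = sin ε · sin λ_s = sin 23.44° × sin 90.0° = 0.39779, so δ = +23.440°.
cos H₀ = −tan(+13.2°) tan(+23.440°) = -0.1017, H₀ = 1.6727 rad.
Bracket: H₀ sin φ sin δ + cos φ cos δ sin H₀ = 1.6727×0.22835×0.39779 + 0.97358×0.91748×0.99482 = 0.151940 + 0.888613 = 1.040553.
Q̄ = (S₀/π) × [bracket] = (1361/π) × 1.040553 = 450.79 W/m².
— Configuration B (φ=+13.2°):
cos H₀ = −tan(+13.2°) tan(-10.400°) = 0.0430, H₀ = 1.5277 rad.
Bracket: H₀ sin φ sin δ + cos φ cos δ sin H₀ = 1.5277×0.22835×-0.18052 + 0.97358×0.98357×0.99907 = -0.062974 + 0.956694 = 0.893720.
Q̄ = (S₀/π) × [bracket] = (1361/π) × 0.893720 = 387.18 W/m².
Ratio Q̄_A / Q̄_B = 450.79 / 387.18 = 1.164.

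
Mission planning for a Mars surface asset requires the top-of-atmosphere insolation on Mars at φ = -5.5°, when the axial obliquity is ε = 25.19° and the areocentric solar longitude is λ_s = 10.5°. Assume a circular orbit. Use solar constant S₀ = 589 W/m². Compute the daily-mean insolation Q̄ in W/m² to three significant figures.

sin δ = sin 25.19° × sin 10.5° = 0.07756, so δ = +4.449°.
cos H₀ = −tan(-5.5°) tan(+4.449°) = 0.0075, H₀ = 1.5633 rad.
Bracket: H₀ sin φ sin δ + cos φ cos δ sin H₀ = 1.5633×-0.09585×0.07756 + 0.99540×0.99699×0.99997 = -0.011622 + 0.992374 = 0.980752.
Q̄ = (S₀/π) × [bracket] = (589/π) × 0.980752 = 183.9 W/m².

Q̄ ≈ 184 W/m²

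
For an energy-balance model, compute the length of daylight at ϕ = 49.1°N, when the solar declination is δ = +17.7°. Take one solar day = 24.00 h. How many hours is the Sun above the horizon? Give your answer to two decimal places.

cos h₀ = −tan ϕ · tan δ = −tan(+49.1°) × tan(+17.700°) = -0.3684, so h₀ = 1.9481 rad = 111.62°.
Daylight = 2h₀/(2π) × 24.00 h = (1.9481/π) × 24.00 = 14.88 h.

14.88 h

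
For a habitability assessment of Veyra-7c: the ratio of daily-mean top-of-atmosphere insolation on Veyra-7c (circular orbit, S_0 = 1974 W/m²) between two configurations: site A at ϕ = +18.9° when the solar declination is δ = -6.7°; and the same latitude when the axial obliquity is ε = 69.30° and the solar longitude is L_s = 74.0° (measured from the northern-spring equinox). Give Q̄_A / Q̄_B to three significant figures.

— Configuration A (ϕ=+18.9°):
cos h₀ = −tan(+18.9°) tan(-6.700°) = 0.0402, h₀ = 1.5306 rad.
Bracket: h₀ sin ϕ sin δ + cos ϕ cos δ sin h₀ = 1.5306×0.32392×-0.11667 + 0.94609×0.99317×0.99919 = -0.057844 + 0.938867 = 0.881023.
Q̄ = (S_0/π) × [bracket] = (1974/π) × 0.881023 = 553.59 W/m².
— Configuration B (ϕ=+18.9°):
Solar declination: sin δ = sin ε · sin L_s = sin 69.30° × sin 74.0° = 0.89921, so δ = +64.054°.
cos h₀ = −tan(+18.9°) tan(+64.054°) = -0.7037, h₀ = 2.3513 rad.
Bracket: h₀ sin ϕ sin δ + cos ϕ cos δ sin h₀ = 2.3513×0.32392×0.89921 + 0.94609×0.43752×0.71054 = 0.684868 + 0.294116 = 0.978984.
Q̄ = (S_0/π) × [bracket] = (1974/π) × 0.978984 = 615.14 W/m².
Ratio Q̄_A / Q̄_B = 553.59 / 615.14 = 0.8999.

Q̄_A / Q̄_B ≈ 0.900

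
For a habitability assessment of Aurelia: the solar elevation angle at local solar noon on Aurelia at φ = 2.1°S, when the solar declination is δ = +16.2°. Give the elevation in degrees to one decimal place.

At local noon the hour angle is zero, so the zenith angle equals |φ − δ| = |-2.1° − (+16.200°)| = 18.300°.
Elevation = 90° − 18.300° = 71.7°.

71.7°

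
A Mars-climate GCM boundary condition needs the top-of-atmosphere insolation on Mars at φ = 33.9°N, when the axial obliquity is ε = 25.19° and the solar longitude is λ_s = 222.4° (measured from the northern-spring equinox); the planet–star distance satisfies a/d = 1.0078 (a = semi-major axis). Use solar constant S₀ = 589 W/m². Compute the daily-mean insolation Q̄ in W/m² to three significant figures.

Q̄ ≈ 107 W/m²

Solar declination: sin δ = sin ε · sin λ_s = sin 25.19° × sin 222.4° = -0.28700, so δ = -16.678°.
cos H₀ = −tan(+33.9°) tan(-16.678°) = 0.2013, H₀ = 1.3681 rad.
Bracket: H₀ sin φ sin δ + cos φ cos δ sin H₀ = 1.3681×0.55775×-0.28700 + 0.83001×0.95793×0.97952 = -0.218998 + 0.778808 = 0.559810.
Inverse-square distance factor (a/d)² = 1.0078² = 1.015661.
Q̄ = (S₀/π) × 1.015661 × [bracket] = (589/π) × 1.015661 × 0.559810 = 106.6 W/m².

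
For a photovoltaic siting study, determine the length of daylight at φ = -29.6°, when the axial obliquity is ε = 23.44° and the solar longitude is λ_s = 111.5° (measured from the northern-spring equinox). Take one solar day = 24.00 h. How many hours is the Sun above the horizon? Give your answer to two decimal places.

Solar declination: sin δ = sin ε · sin λ_s = sin 23.44° × sin 111.5° = 0.37011, so δ = +21.722°.
cos H₀ = −tan φ · tan δ = −tan(-29.6°) × tan(+21.722°) = 0.2263, so H₀ = 1.3425 rad = 76.92°.
Daylight = 2H₀/(2π) × 24.00 h = (1.3425/π) × 24.00 = 10.26 h.

10.26 h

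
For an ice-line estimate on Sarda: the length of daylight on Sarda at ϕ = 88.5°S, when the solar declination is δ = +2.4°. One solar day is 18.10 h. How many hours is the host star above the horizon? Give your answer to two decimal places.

cos h₀ = −tan ϕ · tan δ = 1.6006 ≥ 1, so the host star never rises (polar night) and h₀ = 0.
Daylight = 2h₀/(2π) × 18.10 h = (0.0000/π) × 18.10 = 0.00 h.

0.00 h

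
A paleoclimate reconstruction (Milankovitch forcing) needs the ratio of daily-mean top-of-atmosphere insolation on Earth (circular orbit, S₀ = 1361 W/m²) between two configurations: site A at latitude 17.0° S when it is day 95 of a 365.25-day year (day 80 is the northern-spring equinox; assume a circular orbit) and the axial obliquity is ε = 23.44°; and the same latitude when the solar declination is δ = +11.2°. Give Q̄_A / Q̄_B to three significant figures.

Q̄_A / Q̄_B ≈ 1.06

— Configuration A (φ=-17.0°):
Solar longitude: λ_s = 360° × (95 − 80)/365.25 = 14.784°.
sin δ = sin 23.44° × sin 14.784° = 0.10151, so δ = +5.826°.
cos H₀ = −tan(-17.0°) tan(+5.826°) = 0.0312, H₀ = 1.5396 rad.
Bracket: H₀ sin φ sin δ + cos φ cos δ sin H₀ = 1.5396×-0.29237×0.10151 + 0.95630×0.99483×0.99951 = -0.045693 + 0.950890 = 0.905197.
Q̄ = (S₀/π) × [bracket] = (1361/π) × 0.905197 = 392.15 W/m².
— Configuration B (φ=-17.0°):
cos H₀ = −tan(-17.0°) tan(+11.200°) = 0.0605, H₀ = 1.5102 rad.
Bracket: H₀ sin φ sin δ + cos φ cos δ sin H₀ = 1.5102×-0.29237×0.19423 + 0.95630×0.98096×0.99817 = -0.085760 + 0.936375 = 0.850615.
Q̄ = (S₀/π) × [bracket] = (1361/π) × 0.850615 = 368.50 W/m².
Ratio Q̄_A / Q̄_B = 392.15 / 368.50 = 1.064.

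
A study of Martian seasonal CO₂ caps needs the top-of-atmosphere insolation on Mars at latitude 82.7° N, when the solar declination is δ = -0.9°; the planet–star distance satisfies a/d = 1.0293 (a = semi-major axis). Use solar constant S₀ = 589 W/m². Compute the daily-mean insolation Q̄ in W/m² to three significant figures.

cos H₀ = −tan(+82.7°) tan(-0.900°) = 0.1226, H₀ = 1.4479 rad.
Bracket: H₀ sin φ sin δ + cos φ cos δ sin H₀ = 1.4479×0.99189×-0.01571 + 0.12706×0.99988×0.99245 = -0.022562 + 0.126086 = 0.103524.
Inverse-square distance factor (a/d)² = 1.0293² = 1.059458.
Q̄ = (S₀/π) × 1.059458 × [bracket] = (589/π) × 1.059458 × 0.103524 = 20.56 W/m².

Q̄ ≈ 20.6 W/m²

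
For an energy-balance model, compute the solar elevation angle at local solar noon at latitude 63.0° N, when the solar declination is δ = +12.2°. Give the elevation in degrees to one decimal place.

At local noon the hour angle is zero, so the zenith angle equals |ϕ − δ| = |+63.0° − (+12.200°)| = 50.800°.
Elevation = 90° − 50.800° = 39.2°.

39.2°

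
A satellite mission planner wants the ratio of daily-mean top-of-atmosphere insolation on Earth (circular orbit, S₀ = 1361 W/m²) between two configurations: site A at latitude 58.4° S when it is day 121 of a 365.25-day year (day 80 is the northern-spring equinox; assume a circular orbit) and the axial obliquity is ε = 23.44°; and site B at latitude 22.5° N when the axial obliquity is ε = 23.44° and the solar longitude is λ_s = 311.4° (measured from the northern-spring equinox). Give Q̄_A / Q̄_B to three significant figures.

Q̄_A / Q̄_B ≈ 0.295

— Configuration A (φ=-58.4°):
Solar longitude: λ_s = 360° × (121 − 80)/365.25 = 40.411°.
sin δ = sin 23.44° × sin 40.411° = 0.25787, so δ = +14.944°.
cos H₀ = −tan(-58.4°) tan(+14.944°) = 0.4338, H₀ = 1.1221 rad.
Bracket: H₀ sin φ sin δ + cos φ cos δ sin H₀ = 1.1221×-0.85173×0.25787 + 0.52399×0.96618×0.90099 = -0.246453 + 0.456143 = 0.209690.
Q̄ = (S₀/π) × [bracket] = (1361/π) × 0.209690 = 90.842 W/m².
— Configuration B (φ=+22.5°):
Solar declination: sin δ = sin ε · sin λ_s = sin 23.44° × sin 311.4° = -0.29839, so δ = -17.361°.
cos H₀ = −tan(+22.5°) tan(-17.361°) = 0.1295, H₀ = 1.4409 rad.
Bracket: H₀ sin φ sin δ + cos φ cos δ sin H₀ = 1.4409×0.38268×-0.29839 + 0.92388×0.95445×0.99158 = -0.164533 + 0.874373 = 0.709840.
Q̄ = (S₀/π) × [bracket] = (1361/π) × 0.709840 = 307.52 W/m².
Ratio Q̄_A / Q̄_B = 90.842 / 307.52 = 0.2954.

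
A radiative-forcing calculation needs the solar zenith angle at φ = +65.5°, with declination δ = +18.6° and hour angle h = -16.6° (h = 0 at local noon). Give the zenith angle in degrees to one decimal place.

cos θ_z = sin φ sin δ + cos φ cos δ cos h = 0.290241 + 0.376653 = 0.666894.
θ_z = arccos(0.666894) = 48.2°.

θ_z = 48.2°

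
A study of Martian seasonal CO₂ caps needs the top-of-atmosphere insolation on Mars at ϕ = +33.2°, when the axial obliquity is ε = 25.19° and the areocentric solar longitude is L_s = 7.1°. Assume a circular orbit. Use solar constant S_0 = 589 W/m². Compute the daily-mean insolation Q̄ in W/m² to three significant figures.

sin δ = sin 25.19° × sin 7.1° = 0.05261, so δ = +3.016°.
cos h₀ = −tan(+33.2°) tan(+3.016°) = -0.0345, h₀ = 1.6053 rad.
Bracket: h₀ sin ϕ sin δ + cos ϕ cos δ sin h₀ = 1.6053×0.54756×0.05261 + 0.83676×0.99862×0.99941 = 0.046244 + 0.835112 = 0.881356.
Q̄ = (S_0/π) × [bracket] = (589/π) × 0.881356 = 165.2 W/m².

Q̄ ≈ 165 W/m²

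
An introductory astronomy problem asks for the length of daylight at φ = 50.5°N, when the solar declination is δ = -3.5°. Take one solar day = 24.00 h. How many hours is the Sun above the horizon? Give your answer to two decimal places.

cos H₀ = −tan φ · tan δ = −tan(+50.5°) × tan(-3.500°) = 0.0742, so H₀ = 1.4965 rad = 85.74°.
Daylight = 2H₀/(2π) × 24.00 h = (1.4965/π) × 24.00 = 11.43 h.

11.43 h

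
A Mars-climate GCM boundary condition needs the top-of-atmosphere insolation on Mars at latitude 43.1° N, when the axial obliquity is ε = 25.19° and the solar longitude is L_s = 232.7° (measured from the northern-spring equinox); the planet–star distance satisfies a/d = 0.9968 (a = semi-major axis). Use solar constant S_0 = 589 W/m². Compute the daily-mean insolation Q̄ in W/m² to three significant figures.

Q̄ ≈ 67.6 W/m²

Solar declination: sin δ = sin ε · sin L_s = sin 25.19° × sin 232.7° = -0.33857, so δ = -19.790°.
cos h₀ = −tan(+43.1°) tan(-19.790°) = 0.3367, h₀ = 1.2274 rad.
Bracket: h₀ sin ϕ sin δ + cos ϕ cos δ sin h₀ = 1.2274×0.68327×-0.33857 + 0.73016×0.94094×0.94161 = -0.283940 + 0.646921 = 0.362981.
Inverse-square distance factor (a/d)² = 0.9968² = 0.993610.
Q̄ = (S_0/π) × 0.993610 × [bracket] = (589/π) × 0.993610 × 0.362981 = 67.62 W/m².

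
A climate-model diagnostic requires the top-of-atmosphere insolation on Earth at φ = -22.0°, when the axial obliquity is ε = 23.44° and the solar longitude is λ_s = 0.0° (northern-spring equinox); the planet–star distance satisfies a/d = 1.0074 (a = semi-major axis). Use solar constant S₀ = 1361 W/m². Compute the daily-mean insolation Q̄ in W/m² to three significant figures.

Solar declination: sin δ = sin ε · sin λ_s = sin 23.44° × sin 0.0° = 0.00000, so δ = +0.000°.
cos H₀ = −tan(-22.0°) tan(+0.000°) = 0.0000, H₀ = 1.5708 rad.
Bracket: H₀ sin φ sin δ + cos φ cos δ sin H₀ = 1.5708×-0.37461×0.00000 + 0.92718×1.00000×1.00000 = -0.000000 + 0.927180 = 0.927180.
Inverse-square distance factor (a/d)² = 1.0074² = 1.014855.
Q̄ = (S₀/π) × 1.014855 × [bracket] = (1361/π) × 1.014855 × 0.927180 = 407.6 W/m².

Q̄ ≈ 408 W/m²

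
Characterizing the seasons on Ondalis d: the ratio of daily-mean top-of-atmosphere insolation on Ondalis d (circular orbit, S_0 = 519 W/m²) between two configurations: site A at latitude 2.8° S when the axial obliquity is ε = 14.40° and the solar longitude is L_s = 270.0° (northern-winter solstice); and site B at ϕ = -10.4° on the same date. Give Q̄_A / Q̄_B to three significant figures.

— Configuration A (ϕ=-2.8°):
Solar declination: sin δ = sin ε · sin L_s = sin 14.40° × sin 270.0° = -0.24869, so δ = -14.400°.
cos h₀ = −tan(-2.8°) tan(-14.400°) = -0.0126, h₀ = 1.5834 rad.
Bracket: h₀ sin ϕ sin δ + cos ϕ cos δ sin h₀ = 1.5834×-0.04885×-0.24869 + 0.99881×0.96858×0.99992 = 0.019236 + 0.967350 = 0.986586.
Q̄ = (S_0/π) × [bracket] = (519/π) × 0.986586 = 162.99 W/m².
— Configuration B (ϕ=-10.4°):
cos h₀ = −tan(-10.4°) tan(-14.400°) = -0.0471, h₀ = 1.6179 rad.
Bracket: h₀ sin ϕ sin δ + cos ϕ cos δ sin h₀ = 1.6179×-0.18052×-0.24869 + 0.98357×0.96858×0.99889 = 0.072633 + 0.951609 = 1.024242.
Q̄ = (S_0/π) × [bracket] = (519/π) × 1.024242 = 169.21 W/m².
Ratio Q̄_A / Q̄_B = 162.99 / 169.21 = 0.9632.

Q̄_A / Q̄_B ≈ 0.963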